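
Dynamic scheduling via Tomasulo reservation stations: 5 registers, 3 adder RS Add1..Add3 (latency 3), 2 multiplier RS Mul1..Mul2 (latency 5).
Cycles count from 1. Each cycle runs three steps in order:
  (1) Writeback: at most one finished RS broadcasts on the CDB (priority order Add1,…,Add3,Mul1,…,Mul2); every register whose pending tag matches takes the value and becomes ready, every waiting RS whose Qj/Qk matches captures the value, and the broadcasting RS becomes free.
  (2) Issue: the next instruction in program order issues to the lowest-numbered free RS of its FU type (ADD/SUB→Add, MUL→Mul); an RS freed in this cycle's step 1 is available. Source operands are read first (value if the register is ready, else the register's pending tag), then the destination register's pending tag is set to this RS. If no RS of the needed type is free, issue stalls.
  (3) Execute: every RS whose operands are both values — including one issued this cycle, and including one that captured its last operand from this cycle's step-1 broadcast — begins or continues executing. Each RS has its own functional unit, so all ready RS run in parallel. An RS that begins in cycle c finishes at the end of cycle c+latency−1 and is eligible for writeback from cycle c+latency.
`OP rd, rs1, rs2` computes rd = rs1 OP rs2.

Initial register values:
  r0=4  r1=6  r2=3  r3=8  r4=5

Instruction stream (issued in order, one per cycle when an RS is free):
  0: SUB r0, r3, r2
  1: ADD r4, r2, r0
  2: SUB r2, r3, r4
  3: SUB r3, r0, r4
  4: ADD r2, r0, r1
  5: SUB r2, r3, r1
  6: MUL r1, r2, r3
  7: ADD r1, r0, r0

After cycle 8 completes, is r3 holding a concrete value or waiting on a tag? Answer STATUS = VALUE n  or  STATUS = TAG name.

  c1: issue SUB r0<-Add1  regs: r0:Add1,r1:6,r2:3,r3:8,r4:5
  c2: issue ADD r4<-Add2  regs: r0:Add1,r1:6,r2:3,r3:8,r4:Add2
  c3: issue SUB r2<-Add3  regs: r0:Add1,r1:6,r2:Add3,r3:8,r4:Add2
  c4: CDB Add1=5; issue SUB r3<-Add1  regs: r0:5,r1:6,r2:Add3,r3:Add1,r4:Add2
  c5: stall  regs: r0:5,r1:6,r2:Add3,r3:Add1,r4:Add2
  c6: stall  regs: r0:5,r1:6,r2:Add3,r3:Add1,r4:Add2
  c7: CDB Add2=8; issue ADD r2<-Add2  regs: r0:5,r1:6,r2:Add2,r3:Add1,r4:8
  c8: stall  regs: r0:5,r1:6,r2:Add2,r3:Add1,r4:8

STATUS = TAG Add1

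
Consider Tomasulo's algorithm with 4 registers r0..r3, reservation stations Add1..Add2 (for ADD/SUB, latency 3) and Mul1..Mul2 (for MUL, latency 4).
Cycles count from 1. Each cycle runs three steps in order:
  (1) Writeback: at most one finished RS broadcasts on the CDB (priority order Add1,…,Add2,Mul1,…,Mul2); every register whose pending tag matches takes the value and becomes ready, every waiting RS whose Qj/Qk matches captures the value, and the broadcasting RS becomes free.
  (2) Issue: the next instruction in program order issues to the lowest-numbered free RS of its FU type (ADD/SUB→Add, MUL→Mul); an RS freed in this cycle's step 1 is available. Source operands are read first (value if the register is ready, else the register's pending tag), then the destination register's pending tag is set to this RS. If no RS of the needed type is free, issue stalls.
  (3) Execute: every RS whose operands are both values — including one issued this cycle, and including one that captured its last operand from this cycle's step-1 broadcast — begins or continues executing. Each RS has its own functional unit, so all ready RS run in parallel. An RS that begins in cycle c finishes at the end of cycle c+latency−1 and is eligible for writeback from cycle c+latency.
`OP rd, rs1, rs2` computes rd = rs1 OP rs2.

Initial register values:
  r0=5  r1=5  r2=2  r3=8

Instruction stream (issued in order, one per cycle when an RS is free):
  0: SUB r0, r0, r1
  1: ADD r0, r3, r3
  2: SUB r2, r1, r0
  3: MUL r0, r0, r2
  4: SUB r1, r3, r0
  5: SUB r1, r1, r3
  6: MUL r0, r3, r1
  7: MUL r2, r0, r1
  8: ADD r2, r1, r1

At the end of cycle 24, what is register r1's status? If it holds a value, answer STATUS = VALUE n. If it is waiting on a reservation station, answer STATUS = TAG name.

c1: issue SUB r0<-Add1 | r0:Add1,r1:5,r2:2,r3:8
c2: issue ADD r0<-Add2 | r0:Add2,r1:5,r2:2,r3:8
c3: stall | r0:Add2,r1:5,r2:2,r3:8
c4: CDB Add1=0; issue SUB r2<-Add1 | r0:Add2,r1:5,r2:Add1,r3:8
c5: CDB Add2=16; issue MUL r0<-Mul1 | r0:Mul1,r1:5,r2:Add1,r3:8
c6: issue SUB r1<-Add2 | r0:Mul1,r1:Add2,r2:Add1,r3:8
c7: stall | r0:Mul1,r1:Add2,r2:Add1,r3:8
c8: CDB Add1=-11; issue SUB r1<-Add1 | r0:Mul1,r1:Add1,r2:-11,r3:8
c9: issue MUL r0<-Mul2 | r0:Mul2,r1:Add1,r2:-11,r3:8
c10: stall | r0:Mul2,r1:Add1,r2:-11,r3:8
c11: stall | r0:Mul2,r1:Add1,r2:-11,r3:8
c12: CDB Mul1=-176; issue MUL r2<-Mul1 | r0:Mul2,r1:Add1,r2:Mul1,r3:8
c13: stall | r0:Mul2,r1:Add1,r2:Mul1,r3:8
c14: stall | r0:Mul2,r1:Add1,r2:Mul1,r3:8
c15: CDB Add2=184; issue ADD r2<-Add2 | r0:Mul2,r1:Add1,r2:Add2,r3:8
c16: - | r0:Mul2,r1:Add1,r2:Add2,r3:8
c17: - | r0:Mul2,r1:Add1,r2:Add2,r3:8
c18: CDB Add1=176 | r0:Mul2,r1:176,r2:Add2,r3:8
c19: - | r0:Mul2,r1:176,r2:Add2,r3:8
c20: - | r0:Mul2,r1:176,r2:Add2,r3:8
c21: CDB Add2=352 | r0:Mul2,r1:176,r2:352,r3:8
c22: CDB Mul2=1408 | r0:1408,r1:176,r2:352,r3:8
c23: - | r0:1408,r1:176,r2:352,r3:8
c24: - | r0:1408,r1:176,r2:352,r3:8

STATUS = VALUE 176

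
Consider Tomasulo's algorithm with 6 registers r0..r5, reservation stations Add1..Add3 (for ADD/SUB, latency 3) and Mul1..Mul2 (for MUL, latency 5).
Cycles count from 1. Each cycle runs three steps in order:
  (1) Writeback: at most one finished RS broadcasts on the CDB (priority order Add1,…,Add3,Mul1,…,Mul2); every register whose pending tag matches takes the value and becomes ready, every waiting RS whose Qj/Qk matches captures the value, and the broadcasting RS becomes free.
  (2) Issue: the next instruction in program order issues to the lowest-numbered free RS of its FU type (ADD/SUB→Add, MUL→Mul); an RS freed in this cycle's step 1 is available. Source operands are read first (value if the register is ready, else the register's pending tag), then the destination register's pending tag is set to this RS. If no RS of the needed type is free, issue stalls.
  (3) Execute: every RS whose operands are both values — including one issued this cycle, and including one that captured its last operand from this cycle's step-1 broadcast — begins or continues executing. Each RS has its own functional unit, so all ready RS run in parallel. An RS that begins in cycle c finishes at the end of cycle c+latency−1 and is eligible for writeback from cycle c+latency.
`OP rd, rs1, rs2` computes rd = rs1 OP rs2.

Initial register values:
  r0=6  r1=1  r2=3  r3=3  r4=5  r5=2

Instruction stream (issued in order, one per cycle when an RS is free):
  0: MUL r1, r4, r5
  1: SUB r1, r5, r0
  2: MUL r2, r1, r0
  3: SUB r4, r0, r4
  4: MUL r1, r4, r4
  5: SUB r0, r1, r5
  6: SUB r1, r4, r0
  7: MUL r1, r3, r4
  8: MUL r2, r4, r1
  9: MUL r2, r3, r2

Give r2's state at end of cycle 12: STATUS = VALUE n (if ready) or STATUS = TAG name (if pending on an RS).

c1: issue MUL r1<-Mul1 | r0:6,r1:Mul1,r2:3,r3:3,r4:5,r5:2
c2: issue SUB r1<-Add1 | r0:6,r1:Add1,r2:3,r3:3,r4:5,r5:2
c3: issue MUL r2<-Mul2 | r0:6,r1:Add1,r2:Mul2,r3:3,r4:5,r5:2
c4: issue SUB r4<-Add2 | r0:6,r1:Add1,r2:Mul2,r3:3,r4:Add2,r5:2
c5: CDB Add1=-4; stall | r0:6,r1:-4,r2:Mul2,r3:3,r4:Add2,r5:2
c6: CDB Mul1=10; issue MUL r1<-Mul1 | r0:6,r1:Mul1,r2:Mul2,r3:3,r4:Add2,r5:2
c7: CDB Add2=1; issue SUB r0<-Add1 | r0:Add1,r1:Mul1,r2:Mul2,r3:3,r4:1,r5:2
c8: issue SUB r1<-Add2 | r0:Add1,r1:Add2,r2:Mul2,r3:3,r4:1,r5:2
c9: stall | r0:Add1,r1:Add2,r2:Mul2,r3:3,r4:1,r5:2
c10: CDB Mul2=-24; issue MUL r1<-Mul2 | r0:Add1,r1:Mul2,r2:-24,r3:3,r4:1,r5:2
c11: stall | r0:Add1,r1:Mul2,r2:-24,r3:3,r4:1,r5:2
c12: CDB Mul1=1; issue MUL r2<-Mul1 | r0:Add1,r1:Mul2,r2:Mul1,r3:3,r4:1,r5:2

STATUS = TAG Mul1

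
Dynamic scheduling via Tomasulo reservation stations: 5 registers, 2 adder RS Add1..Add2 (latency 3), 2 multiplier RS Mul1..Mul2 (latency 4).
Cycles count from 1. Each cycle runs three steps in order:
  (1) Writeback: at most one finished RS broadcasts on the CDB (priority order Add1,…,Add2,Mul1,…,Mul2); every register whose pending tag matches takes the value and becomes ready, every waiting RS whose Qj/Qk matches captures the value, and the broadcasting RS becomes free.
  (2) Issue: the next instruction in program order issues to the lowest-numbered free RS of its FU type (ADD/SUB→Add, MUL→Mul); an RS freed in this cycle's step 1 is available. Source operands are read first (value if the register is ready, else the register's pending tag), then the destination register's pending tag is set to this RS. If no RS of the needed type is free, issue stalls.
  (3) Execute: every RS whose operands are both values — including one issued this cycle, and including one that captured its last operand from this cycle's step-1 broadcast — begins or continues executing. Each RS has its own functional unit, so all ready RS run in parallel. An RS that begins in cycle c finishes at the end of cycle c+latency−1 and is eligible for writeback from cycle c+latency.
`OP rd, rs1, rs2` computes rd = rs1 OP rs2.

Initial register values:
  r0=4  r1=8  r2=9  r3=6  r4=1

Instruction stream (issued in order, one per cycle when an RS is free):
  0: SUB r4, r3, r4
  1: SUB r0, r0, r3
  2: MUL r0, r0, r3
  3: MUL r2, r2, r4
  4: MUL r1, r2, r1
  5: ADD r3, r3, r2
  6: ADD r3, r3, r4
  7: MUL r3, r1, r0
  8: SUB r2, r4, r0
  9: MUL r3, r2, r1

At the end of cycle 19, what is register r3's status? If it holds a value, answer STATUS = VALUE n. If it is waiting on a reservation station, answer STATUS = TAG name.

STATUS = VALUE 6120

cycle 1: issue SUB r4<-Add1 // r0:4,r1:8,r2:9,r3:6,r4:Add1
cycle 2: issue SUB r0<-Add2 // r0:Add2,r1:8,r2:9,r3:6,r4:Add1
cycle 3: issue MUL r0<-Mul1 // r0:Mul1,r1:8,r2:9,r3:6,r4:Add1
cycle 4: CDB Add1=5; issue MUL r2<-Mul2 // r0:Mul1,r1:8,r2:Mul2,r3:6,r4:5
cycle 5: CDB Add2=-2; stall // r0:Mul1,r1:8,r2:Mul2,r3:6,r4:5
cycle 6: stall // r0:Mul1,r1:8,r2:Mul2,r3:6,r4:5
cycle 7: stall // r0:Mul1,r1:8,r2:Mul2,r3:6,r4:5
cycle 8: CDB Mul2=45; issue MUL r1<-Mul2 // r0:Mul1,r1:Mul2,r2:45,r3:6,r4:5
cycle 9: CDB Mul1=-12; issue ADD r3<-Add1 // r0:-12,r1:Mul2,r2:45,r3:Add1,r4:5
cycle 10: issue ADD r3<-Add2 // r0:-12,r1:Mul2,r2:45,r3:Add2,r4:5
cycle 11: issue MUL r3<-Mul1 // r0:-12,r1:Mul2,r2:45,r3:Mul1,r4:5
cycle 12: CDB Add1=51; issue SUB r2<-Add1 // r0:-12,r1:Mul2,r2:Add1,r3:Mul1,r4:5
cycle 13: CDB Mul2=360; issue MUL r3<-Mul2 // r0:-12,r1:360,r2:Add1,r3:Mul2,r4:5
cycle 14: - // r0:-12,r1:360,r2:Add1,r3:Mul2,r4:5
cycle 15: CDB Add1=17 // r0:-12,r1:360,r2:17,r3:Mul2,r4:5
cycle 16: CDB Add2=56 // r0:-12,r1:360,r2:17,r3:Mul2,r4:5
cycle 17: CDB Mul1=-4320 // r0:-12,r1:360,r2:17,r3:Mul2,r4:5
cycle 18: - // r0:-12,r1:360,r2:17,r3:Mul2,r4:5
cycle 19: CDB Mul2=6120 // r0:-12,r1:360,r2:17,r3:6120,r4:5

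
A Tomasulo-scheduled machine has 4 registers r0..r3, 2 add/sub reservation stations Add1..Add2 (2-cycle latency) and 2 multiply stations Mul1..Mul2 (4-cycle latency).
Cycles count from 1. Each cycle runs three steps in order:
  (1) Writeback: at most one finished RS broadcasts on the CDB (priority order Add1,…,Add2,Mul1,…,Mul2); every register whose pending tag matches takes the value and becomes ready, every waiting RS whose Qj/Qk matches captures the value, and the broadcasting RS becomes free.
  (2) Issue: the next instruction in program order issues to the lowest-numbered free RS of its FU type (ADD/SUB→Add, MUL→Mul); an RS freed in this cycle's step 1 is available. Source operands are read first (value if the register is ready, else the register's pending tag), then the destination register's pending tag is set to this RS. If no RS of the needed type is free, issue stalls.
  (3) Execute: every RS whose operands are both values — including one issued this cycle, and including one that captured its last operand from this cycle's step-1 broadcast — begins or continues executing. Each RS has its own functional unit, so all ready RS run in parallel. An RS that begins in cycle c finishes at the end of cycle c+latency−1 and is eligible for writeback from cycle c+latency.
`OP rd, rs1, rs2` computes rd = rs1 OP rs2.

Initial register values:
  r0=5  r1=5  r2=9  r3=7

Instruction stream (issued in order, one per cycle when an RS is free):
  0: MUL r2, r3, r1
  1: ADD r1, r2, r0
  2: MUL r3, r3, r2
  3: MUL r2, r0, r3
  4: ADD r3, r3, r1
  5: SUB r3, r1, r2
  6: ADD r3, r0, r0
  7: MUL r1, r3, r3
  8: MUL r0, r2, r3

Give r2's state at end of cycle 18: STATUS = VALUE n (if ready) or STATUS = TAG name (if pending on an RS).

STATUS = VALUE 1225

cycle 1: issue MUL r2<-Mul1 // r0:5,r1:5,r2:Mul1,r3:7
cycle 2: issue ADD r1<-Add1 // r0:5,r1:Add1,r2:Mul1,r3:7
cycle 3: issue MUL r3<-Mul2 // r0:5,r1:Add1,r2:Mul1,r3:Mul2
cycle 4: stall // r0:5,r1:Add1,r2:Mul1,r3:Mul2
cycle 5: CDB Mul1=35; issue MUL r2<-Mul1 // r0:5,r1:Add1,r2:Mul1,r3:Mul2
cycle 6: issue ADD r3<-Add2 // r0:5,r1:Add1,r2:Mul1,r3:Add2
cycle 7: CDB Add1=40; issue SUB r3<-Add1 // r0:5,r1:40,r2:Mul1,r3:Add1
cycle 8: stall // r0:5,r1:40,r2:Mul1,r3:Add1
cycle 9: CDB Mul2=245; stall // r0:5,r1:40,r2:Mul1,r3:Add1
cycle 10: stall // r0:5,r1:40,r2:Mul1,r3:Add1
cycle 11: CDB Add2=285; issue ADD r3<-Add2 // r0:5,r1:40,r2:Mul1,r3:Add2
cycle 12: issue MUL r1<-Mul2 // r0:5,r1:Mul2,r2:Mul1,r3:Add2
cycle 13: CDB Add2=10; stall // r0:5,r1:Mul2,r2:Mul1,r3:10
cycle 14: CDB Mul1=1225; issue MUL r0<-Mul1 // r0:Mul1,r1:Mul2,r2:1225,r3:10
cycle 15: - // r0:Mul1,r1:Mul2,r2:1225,r3:10
cycle 16: CDB Add1=-1185 // r0:Mul1,r1:Mul2,r2:1225,r3:10
cycle 17: CDB Mul2=100 // r0:Mul1,r1:100,r2:1225,r3:10
cycle 18: CDB Mul1=12250 // r0:12250,r1:100,r2:1225,r3:10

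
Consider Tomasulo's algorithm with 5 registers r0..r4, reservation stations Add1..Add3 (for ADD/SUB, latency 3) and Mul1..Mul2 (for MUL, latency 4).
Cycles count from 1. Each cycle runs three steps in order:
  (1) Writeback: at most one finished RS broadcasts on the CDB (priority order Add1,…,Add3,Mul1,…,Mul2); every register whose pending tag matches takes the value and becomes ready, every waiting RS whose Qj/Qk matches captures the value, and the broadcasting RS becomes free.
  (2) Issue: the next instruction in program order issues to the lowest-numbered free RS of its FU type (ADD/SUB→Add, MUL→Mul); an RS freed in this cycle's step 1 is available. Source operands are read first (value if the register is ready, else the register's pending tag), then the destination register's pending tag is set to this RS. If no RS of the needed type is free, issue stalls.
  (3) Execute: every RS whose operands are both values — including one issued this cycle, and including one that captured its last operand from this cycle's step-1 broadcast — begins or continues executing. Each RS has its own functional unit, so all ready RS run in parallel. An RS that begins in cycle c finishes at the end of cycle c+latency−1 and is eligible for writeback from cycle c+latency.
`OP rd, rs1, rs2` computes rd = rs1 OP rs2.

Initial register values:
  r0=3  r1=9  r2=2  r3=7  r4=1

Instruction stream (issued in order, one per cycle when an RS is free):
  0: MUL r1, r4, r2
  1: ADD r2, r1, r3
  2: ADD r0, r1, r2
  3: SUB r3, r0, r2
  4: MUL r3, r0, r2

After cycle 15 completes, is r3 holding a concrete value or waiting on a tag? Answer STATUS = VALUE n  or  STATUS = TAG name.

  c1: issue MUL r1<-Mul1  regs: r0:3,r1:Mul1,r2:2,r3:7,r4:1
  c2: issue ADD r2<-Add1  regs: r0:3,r1:Mul1,r2:Add1,r3:7,r4:1
  c3: issue ADD r0<-Add2  regs: r0:Add2,r1:Mul1,r2:Add1,r3:7,r4:1
  c4: issue SUB r3<-Add3  regs: r0:Add2,r1:Mul1,r2:Add1,r3:Add3,r4:1
  c5: CDB Mul1=2; issue MUL r3<-Mul1  regs: r0:Add2,r1:2,r2:Add1,r3:Mul1,r4:1
  c6: -  regs: r0:Add2,r1:2,r2:Add1,r3:Mul1,r4:1
  c7: -  regs: r0:Add2,r1:2,r2:Add1,r3:Mul1,r4:1
  c8: CDB Add1=9  regs: r0:Add2,r1:2,r2:9,r3:Mul1,r4:1
  c9: -  regs: r0:Add2,r1:2,r2:9,r3:Mul1,r4:1
  c10: -  regs: r0:Add2,r1:2,r2:9,r3:Mul1,r4:1
  c11: CDB Add2=11  regs: r0:11,r1:2,r2:9,r3:Mul1,r4:1
  c12: -  regs: r0:11,r1:2,r2:9,r3:Mul1,r4:1
  c13: -  regs: r0:11,r1:2,r2:9,r3:Mul1,r4:1
  c14: CDB Add3=2  regs: r0:11,r1:2,r2:9,r3:Mul1,r4:1
  c15: CDB Mul1=99  regs: r0:11,r1:2,r2:9,r3:99,r4:1

STATUS = VALUE 99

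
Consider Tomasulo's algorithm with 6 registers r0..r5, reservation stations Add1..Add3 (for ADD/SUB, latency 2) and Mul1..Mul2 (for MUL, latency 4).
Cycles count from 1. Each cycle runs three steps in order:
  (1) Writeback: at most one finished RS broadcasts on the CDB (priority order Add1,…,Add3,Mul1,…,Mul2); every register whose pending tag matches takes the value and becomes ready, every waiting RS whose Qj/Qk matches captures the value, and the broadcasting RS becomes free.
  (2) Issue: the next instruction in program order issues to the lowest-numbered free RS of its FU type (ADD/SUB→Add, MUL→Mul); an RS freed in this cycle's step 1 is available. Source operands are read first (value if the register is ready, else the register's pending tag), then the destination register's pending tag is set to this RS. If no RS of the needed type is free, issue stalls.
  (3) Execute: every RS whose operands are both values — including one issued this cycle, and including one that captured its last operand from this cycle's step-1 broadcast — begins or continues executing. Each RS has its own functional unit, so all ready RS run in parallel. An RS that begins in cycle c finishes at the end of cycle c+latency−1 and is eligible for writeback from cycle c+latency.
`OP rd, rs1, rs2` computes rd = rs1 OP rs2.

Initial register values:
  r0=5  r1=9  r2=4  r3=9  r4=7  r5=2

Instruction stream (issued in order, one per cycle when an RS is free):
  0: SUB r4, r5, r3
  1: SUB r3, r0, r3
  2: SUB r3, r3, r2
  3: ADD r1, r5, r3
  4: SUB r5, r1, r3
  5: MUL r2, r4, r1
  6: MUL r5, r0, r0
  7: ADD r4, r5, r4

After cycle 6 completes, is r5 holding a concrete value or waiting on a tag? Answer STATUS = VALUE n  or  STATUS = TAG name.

STATUS = TAG Add3

c1: issue SUB r4<-Add1 | r0:5,r1:9,r2:4,r3:9,r4:Add1,r5:2
c2: issue SUB r3<-Add2 | r0:5,r1:9,r2:4,r3:Add2,r4:Add1,r5:2
c3: CDB Add1=-7; issue SUB r3<-Add1 | r0:5,r1:9,r2:4,r3:Add1,r4:-7,r5:2
c4: CDB Add2=-4; issue ADD r1<-Add2 | r0:5,r1:Add2,r2:4,r3:Add1,r4:-7,r5:2
c5: issue SUB r5<-Add3 | r0:5,r1:Add2,r2:4,r3:Add1,r4:-7,r5:Add3
c6: CDB Add1=-8; issue MUL r2<-Mul1 | r0:5,r1:Add2,r2:Mul1,r3:-8,r4:-7,r5:Add3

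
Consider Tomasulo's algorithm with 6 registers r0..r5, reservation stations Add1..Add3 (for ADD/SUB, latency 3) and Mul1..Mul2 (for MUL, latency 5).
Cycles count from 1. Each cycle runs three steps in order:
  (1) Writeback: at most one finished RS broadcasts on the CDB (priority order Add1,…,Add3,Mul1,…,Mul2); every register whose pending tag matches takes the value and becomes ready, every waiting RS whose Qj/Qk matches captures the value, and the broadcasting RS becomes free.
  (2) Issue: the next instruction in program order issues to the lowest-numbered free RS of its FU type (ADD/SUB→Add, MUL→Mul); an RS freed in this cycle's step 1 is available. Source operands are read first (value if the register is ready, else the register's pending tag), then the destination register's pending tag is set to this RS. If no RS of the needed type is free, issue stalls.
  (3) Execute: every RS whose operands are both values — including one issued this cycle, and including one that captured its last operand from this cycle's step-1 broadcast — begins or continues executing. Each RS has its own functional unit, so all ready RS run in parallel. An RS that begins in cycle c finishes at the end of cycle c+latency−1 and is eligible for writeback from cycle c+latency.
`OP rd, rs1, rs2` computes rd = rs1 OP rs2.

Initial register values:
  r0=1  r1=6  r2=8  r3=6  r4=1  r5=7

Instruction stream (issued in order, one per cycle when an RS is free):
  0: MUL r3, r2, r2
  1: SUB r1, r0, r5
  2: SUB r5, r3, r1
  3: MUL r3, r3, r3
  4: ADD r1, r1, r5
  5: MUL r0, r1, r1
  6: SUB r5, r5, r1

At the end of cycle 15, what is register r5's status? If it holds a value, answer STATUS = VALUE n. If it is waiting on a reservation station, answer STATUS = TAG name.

  c1: issue MUL r3<-Mul1  regs: r0:1,r1:6,r2:8,r3:Mul1,r4:1,r5:7
  c2: issue SUB r1<-Add1  regs: r0:1,r1:Add1,r2:8,r3:Mul1,r4:1,r5:7
  c3: issue SUB r5<-Add2  regs: r0:1,r1:Add1,r2:8,r3:Mul1,r4:1,r5:Add2
  c4: issue MUL r3<-Mul2  regs: r0:1,r1:Add1,r2:8,r3:Mul2,r4:1,r5:Add2
  c5: CDB Add1=-6; issue ADD r1<-Add1  regs: r0:1,r1:Add1,r2:8,r3:Mul2,r4:1,r5:Add2
  c6: CDB Mul1=64; issue MUL r0<-Mul1  regs: r0:Mul1,r1:Add1,r2:8,r3:Mul2,r4:1,r5:Add2
  c7: issue SUB r5<-Add3  regs: r0:Mul1,r1:Add1,r2:8,r3:Mul2,r4:1,r5:Add3
  c8: -  regs: r0:Mul1,r1:Add1,r2:8,r3:Mul2,r4:1,r5:Add3
  c9: CDB Add2=70  regs: r0:Mul1,r1:Add1,r2:8,r3:Mul2,r4:1,r5:Add3
  c10: -  regs: r0:Mul1,r1:Add1,r2:8,r3:Mul2,r4:1,r5:Add3
  c11: CDB Mul2=4096  regs: r0:Mul1,r1:Add1,r2:8,r3:4096,r4:1,r5:Add3
  c12: CDB Add1=64  regs: r0:Mul1,r1:64,r2:8,r3:4096,r4:1,r5:Add3
  c13: -  regs: r0:Mul1,r1:64,r2:8,r3:4096,r4:1,r5:Add3
  c14: -  regs: r0:Mul1,r1:64,r2:8,r3:4096,r4:1,r5:Add3
  c15: CDB Add3=6  regs: r0:Mul1,r1:64,r2:8,r3:4096,r4:1,r5:6

STATUS = VALUE 6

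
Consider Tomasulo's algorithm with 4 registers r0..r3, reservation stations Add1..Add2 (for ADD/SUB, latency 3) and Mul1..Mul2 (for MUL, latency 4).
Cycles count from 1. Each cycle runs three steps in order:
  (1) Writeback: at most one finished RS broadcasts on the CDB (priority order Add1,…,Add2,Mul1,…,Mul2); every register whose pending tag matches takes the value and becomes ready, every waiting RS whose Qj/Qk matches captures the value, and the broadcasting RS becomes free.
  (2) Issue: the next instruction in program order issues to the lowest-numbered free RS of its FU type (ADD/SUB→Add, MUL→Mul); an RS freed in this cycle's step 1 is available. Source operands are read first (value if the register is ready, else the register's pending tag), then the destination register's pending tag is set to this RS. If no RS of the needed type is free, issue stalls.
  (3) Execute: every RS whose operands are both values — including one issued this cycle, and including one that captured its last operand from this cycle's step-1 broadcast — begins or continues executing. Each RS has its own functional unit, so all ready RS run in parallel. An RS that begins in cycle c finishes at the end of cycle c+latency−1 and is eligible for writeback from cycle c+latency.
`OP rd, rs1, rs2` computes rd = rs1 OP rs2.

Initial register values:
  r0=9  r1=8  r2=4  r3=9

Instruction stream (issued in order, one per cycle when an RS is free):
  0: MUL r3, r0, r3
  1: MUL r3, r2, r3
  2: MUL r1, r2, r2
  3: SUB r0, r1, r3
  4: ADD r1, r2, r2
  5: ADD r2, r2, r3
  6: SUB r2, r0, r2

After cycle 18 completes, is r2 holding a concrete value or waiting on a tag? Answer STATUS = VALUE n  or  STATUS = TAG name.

cycle 1: issue MUL r3<-Mul1 // r0:9,r1:8,r2:4,r3:Mul1
cycle 2: issue MUL r3<-Mul2 // r0:9,r1:8,r2:4,r3:Mul2
cycle 3: stall // r0:9,r1:8,r2:4,r3:Mul2
cycle 4: stall // r0:9,r1:8,r2:4,r3:Mul2
cycle 5: CDB Mul1=81; issue MUL r1<-Mul1 // r0:9,r1:Mul1,r2:4,r3:Mul2
cycle 6: issue SUB r0<-Add1 // r0:Add1,r1:Mul1,r2:4,r3:Mul2
cycle 7: issue ADD r1<-Add2 // r0:Add1,r1:Add2,r2:4,r3:Mul2
cycle 8: stall // r0:Add1,r1:Add2,r2:4,r3:Mul2
cycle 9: CDB Mul1=16; stall // r0:Add1,r1:Add2,r2:4,r3:Mul2
cycle 10: CDB Add2=8; issue ADD r2<-Add2 // r0:Add1,r1:8,r2:Add2,r3:Mul2
cycle 11: CDB Mul2=324; stall // r0:Add1,r1:8,r2:Add2,r3:324
cycle 12: stall // r0:Add1,r1:8,r2:Add2,r3:324
cycle 13: stall // r0:Add1,r1:8,r2:Add2,r3:324
cycle 14: CDB Add1=-308; issue SUB r2<-Add1 // r0:-308,r1:8,r2:Add1,r3:324
cycle 15: CDB Add2=328 // r0:-308,r1:8,r2:Add1,r3:324
cycle 16: - // r0:-308,r1:8,r2:Add1,r3:324
cycle 17: - // r0:-308,r1:8,r2:Add1,r3:324
cycle 18: CDB Add1=-636 // r0:-308,r1:8,r2:-636,r3:324

STATUS = VALUE -636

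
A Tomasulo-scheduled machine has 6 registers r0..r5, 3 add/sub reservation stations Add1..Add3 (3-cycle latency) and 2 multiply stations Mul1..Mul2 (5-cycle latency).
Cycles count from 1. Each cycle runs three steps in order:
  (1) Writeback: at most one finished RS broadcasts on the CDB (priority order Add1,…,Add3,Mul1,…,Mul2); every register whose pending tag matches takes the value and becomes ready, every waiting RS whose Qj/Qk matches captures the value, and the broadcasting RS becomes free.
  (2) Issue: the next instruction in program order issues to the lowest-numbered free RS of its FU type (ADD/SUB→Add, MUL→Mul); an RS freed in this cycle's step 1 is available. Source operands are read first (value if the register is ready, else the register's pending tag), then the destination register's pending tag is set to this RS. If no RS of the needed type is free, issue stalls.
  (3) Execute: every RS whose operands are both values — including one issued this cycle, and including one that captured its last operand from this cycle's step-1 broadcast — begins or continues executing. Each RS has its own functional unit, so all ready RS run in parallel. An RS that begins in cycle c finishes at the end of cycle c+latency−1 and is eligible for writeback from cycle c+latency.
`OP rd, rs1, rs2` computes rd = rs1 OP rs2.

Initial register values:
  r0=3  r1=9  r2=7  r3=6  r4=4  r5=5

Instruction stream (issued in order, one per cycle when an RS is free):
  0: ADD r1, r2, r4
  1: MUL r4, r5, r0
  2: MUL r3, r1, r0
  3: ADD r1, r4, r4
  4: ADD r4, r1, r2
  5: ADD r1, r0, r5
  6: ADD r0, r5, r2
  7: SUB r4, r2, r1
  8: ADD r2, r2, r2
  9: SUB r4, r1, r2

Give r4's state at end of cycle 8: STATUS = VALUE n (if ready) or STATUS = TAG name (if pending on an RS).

c1: issue ADD r1<-Add1 | r0:3,r1:Add1,r2:7,r3:6,r4:4,r5:5
c2: issue MUL r4<-Mul1 | r0:3,r1:Add1,r2:7,r3:6,r4:Mul1,r5:5
c3: issue MUL r3<-Mul2 | r0:3,r1:Add1,r2:7,r3:Mul2,r4:Mul1,r5:5
c4: CDB Add1=11; issue ADD r1<-Add1 | r0:3,r1:Add1,r2:7,r3:Mul2,r4:Mul1,r5:5
c5: issue ADD r4<-Add2 | r0:3,r1:Add1,r2:7,r3:Mul2,r4:Add2,r5:5
c6: issue ADD r1<-Add3 | r0:3,r1:Add3,r2:7,r3:Mul2,r4:Add2,r5:5
c7: CDB Mul1=15; stall | r0:3,r1:Add3,r2:7,r3:Mul2,r4:Add2,r5:5
c8: stall | r0:3,r1:Add3,r2:7,r3:Mul2,r4:Add2,r5:5

STATUS = TAG Add2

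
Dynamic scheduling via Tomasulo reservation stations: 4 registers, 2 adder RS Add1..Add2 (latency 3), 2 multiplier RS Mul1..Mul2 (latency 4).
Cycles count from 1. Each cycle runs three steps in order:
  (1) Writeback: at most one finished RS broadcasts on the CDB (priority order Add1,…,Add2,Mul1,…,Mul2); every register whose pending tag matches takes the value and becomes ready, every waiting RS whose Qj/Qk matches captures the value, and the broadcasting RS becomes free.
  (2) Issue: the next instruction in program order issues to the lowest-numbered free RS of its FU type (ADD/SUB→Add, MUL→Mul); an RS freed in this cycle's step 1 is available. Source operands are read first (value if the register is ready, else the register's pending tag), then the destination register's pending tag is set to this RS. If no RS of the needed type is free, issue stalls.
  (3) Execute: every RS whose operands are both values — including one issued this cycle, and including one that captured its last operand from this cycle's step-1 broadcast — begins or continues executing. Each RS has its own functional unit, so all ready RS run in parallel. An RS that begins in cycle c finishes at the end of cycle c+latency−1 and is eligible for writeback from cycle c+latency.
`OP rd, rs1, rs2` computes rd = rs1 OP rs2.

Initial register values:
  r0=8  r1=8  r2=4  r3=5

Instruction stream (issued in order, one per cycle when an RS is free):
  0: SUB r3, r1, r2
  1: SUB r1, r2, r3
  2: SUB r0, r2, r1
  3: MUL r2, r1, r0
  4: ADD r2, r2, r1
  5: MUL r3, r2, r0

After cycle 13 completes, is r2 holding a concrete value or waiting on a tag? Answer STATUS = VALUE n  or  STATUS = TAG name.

STATUS = TAG Add2

  c1: issue SUB r3<-Add1  regs: r0:8,r1:8,r2:4,r3:Add1
  c2: issue SUB r1<-Add2  regs: r0:8,r1:Add2,r2:4,r3:Add1
  c3: stall  regs: r0:8,r1:Add2,r2:4,r3:Add1
  c4: CDB Add1=4; issue SUB r0<-Add1  regs: r0:Add1,r1:Add2,r2:4,r3:4
  c5: issue MUL r2<-Mul1  regs: r0:Add1,r1:Add2,r2:Mul1,r3:4
  c6: stall  regs: r0:Add1,r1:Add2,r2:Mul1,r3:4
  c7: CDB Add2=0; issue ADD r2<-Add2  regs: r0:Add1,r1:0,r2:Add2,r3:4
  c8: issue MUL r3<-Mul2  regs: r0:Add1,r1:0,r2:Add2,r3:Mul2
  c9: -  regs: r0:Add1,r1:0,r2:Add2,r3:Mul2
  c10: CDB Add1=4  regs: r0:4,r1:0,r2:Add2,r3:Mul2
  c11: -  regs: r0:4,r1:0,r2:Add2,r3:Mul2
  c12: -  regs: r0:4,r1:0,r2:Add2,r3:Mul2
  c13: -  regs: r0:4,r1:0,r2:Add2,r3:Mul2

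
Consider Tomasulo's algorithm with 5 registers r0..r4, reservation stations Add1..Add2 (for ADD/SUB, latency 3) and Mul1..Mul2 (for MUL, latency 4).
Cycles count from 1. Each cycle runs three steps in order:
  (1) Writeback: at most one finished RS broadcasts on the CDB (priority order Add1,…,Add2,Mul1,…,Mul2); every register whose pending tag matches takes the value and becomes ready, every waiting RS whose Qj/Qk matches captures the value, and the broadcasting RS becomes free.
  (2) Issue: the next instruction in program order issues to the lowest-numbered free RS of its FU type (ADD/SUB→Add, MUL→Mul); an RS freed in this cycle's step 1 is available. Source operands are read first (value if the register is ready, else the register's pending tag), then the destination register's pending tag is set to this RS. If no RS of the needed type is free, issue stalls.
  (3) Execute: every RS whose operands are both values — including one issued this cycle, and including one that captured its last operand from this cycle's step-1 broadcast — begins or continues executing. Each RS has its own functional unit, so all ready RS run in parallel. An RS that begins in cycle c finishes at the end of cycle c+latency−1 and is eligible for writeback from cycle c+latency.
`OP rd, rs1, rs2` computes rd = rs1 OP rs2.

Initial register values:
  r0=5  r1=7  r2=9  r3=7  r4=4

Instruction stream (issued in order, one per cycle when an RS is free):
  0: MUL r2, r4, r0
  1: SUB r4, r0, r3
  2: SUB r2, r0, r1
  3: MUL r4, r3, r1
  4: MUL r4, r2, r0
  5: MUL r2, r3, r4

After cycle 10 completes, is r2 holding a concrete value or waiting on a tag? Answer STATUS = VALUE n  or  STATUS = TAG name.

STATUS = TAG Mul2

  c1: issue MUL r2<-Mul1  regs: r0:5,r1:7,r2:Mul1,r3:7,r4:4
  c2: issue SUB r4<-Add1  regs: r0:5,r1:7,r2:Mul1,r3:7,r4:Add1
  c3: issue SUB r2<-Add2  regs: r0:5,r1:7,r2:Add2,r3:7,r4:Add1
  c4: issue MUL r4<-Mul2  regs: r0:5,r1:7,r2:Add2,r3:7,r4:Mul2
  c5: CDB Add1=-2; stall  regs: r0:5,r1:7,r2:Add2,r3:7,r4:Mul2
  c6: CDB Add2=-2; stall  regs: r0:5,r1:7,r2:-2,r3:7,r4:Mul2
  c7: CDB Mul1=20; issue MUL r4<-Mul1  regs: r0:5,r1:7,r2:-2,r3:7,r4:Mul1
  c8: CDB Mul2=49; issue MUL r2<-Mul2  regs: r0:5,r1:7,r2:Mul2,r3:7,r4:Mul1
  c9: -  regs: r0:5,r1:7,r2:Mul2,r3:7,r4:Mul1
  c10: -  regs: r0:5,r1:7,r2:Mul2,r3:7,r4:Mul1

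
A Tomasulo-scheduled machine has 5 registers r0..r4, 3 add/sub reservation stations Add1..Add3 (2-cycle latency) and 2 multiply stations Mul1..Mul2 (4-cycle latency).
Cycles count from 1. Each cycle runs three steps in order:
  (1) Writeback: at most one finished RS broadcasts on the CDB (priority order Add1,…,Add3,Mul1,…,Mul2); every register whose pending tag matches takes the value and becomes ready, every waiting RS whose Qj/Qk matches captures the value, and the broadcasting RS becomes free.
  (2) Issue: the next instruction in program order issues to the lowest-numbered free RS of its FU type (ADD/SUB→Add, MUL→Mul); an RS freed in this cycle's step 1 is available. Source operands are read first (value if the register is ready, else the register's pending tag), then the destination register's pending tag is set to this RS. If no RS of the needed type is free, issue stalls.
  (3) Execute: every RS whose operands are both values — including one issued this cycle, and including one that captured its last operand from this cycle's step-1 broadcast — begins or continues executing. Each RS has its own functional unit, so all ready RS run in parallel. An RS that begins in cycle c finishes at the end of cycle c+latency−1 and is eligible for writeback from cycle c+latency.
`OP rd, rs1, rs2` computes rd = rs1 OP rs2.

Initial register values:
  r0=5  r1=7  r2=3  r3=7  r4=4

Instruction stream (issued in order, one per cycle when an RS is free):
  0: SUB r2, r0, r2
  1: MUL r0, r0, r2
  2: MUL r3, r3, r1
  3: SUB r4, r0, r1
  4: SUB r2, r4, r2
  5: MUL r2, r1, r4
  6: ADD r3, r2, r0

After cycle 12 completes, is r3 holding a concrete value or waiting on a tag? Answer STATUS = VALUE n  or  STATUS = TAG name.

STATUS = TAG Add3

cycle 1: issue SUB r2<-Add1 // r0:5,r1:7,r2:Add1,r3:7,r4:4
cycle 2: issue MUL r0<-Mul1 // r0:Mul1,r1:7,r2:Add1,r3:7,r4:4
cycle 3: CDB Add1=2; issue MUL r3<-Mul2 // r0:Mul1,r1:7,r2:2,r3:Mul2,r4:4
cycle 4: issue SUB r4<-Add1 // r0:Mul1,r1:7,r2:2,r3:Mul2,r4:Add1
cycle 5: issue SUB r2<-Add2 // r0:Mul1,r1:7,r2:Add2,r3:Mul2,r4:Add1
cycle 6: stall // r0:Mul1,r1:7,r2:Add2,r3:Mul2,r4:Add1
cycle 7: CDB Mul1=10; issue MUL r2<-Mul1 // r0:10,r1:7,r2:Mul1,r3:Mul2,r4:Add1
cycle 8: CDB Mul2=49; issue ADD r3<-Add3 // r0:10,r1:7,r2:Mul1,r3:Add3,r4:Add1
cycle 9: CDB Add1=3 // r0:10,r1:7,r2:Mul1,r3:Add3,r4:3
cycle 10: - // r0:10,r1:7,r2:Mul1,r3:Add3,r4:3
cycle 11: CDB Add2=1 // r0:10,r1:7,r2:Mul1,r3:Add3,r4:3
cycle 12: - // r0:10,r1:7,r2:Mul1,r3:Add3,r4:3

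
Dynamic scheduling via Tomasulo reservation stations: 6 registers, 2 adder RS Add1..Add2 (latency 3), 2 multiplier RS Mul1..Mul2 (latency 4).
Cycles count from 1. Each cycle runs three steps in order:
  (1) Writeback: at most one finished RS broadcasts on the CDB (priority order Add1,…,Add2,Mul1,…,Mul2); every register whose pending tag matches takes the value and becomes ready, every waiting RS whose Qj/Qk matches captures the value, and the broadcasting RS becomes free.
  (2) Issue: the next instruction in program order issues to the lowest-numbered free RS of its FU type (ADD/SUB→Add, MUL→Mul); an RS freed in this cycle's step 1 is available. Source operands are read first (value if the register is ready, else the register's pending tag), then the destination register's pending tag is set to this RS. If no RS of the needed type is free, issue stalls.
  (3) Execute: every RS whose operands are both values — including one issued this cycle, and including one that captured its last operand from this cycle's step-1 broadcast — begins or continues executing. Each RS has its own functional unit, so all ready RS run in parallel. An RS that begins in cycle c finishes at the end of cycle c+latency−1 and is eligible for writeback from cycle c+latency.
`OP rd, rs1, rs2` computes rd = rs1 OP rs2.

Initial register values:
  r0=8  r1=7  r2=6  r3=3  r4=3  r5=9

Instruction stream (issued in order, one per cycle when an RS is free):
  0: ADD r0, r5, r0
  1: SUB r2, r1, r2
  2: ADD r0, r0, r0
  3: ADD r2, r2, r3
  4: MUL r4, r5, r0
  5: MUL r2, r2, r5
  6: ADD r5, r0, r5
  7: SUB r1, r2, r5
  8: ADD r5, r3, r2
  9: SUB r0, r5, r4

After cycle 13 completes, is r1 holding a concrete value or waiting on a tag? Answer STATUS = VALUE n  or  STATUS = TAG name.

  c1: issue ADD r0<-Add1  regs: r0:Add1,r1:7,r2:6,r3:3,r4:3,r5:9
  c2: issue SUB r2<-Add2  regs: r0:Add1,r1:7,r2:Add2,r3:3,r4:3,r5:9
  c3: stall  regs: r0:Add1,r1:7,r2:Add2,r3:3,r4:3,r5:9
  c4: CDB Add1=17; issue ADD r0<-Add1  regs: r0:Add1,r1:7,r2:Add2,r3:3,r4:3,r5:9
  c5: CDB Add2=1; issue ADD r2<-Add2  regs: r0:Add1,r1:7,r2:Add2,r3:3,r4:3,r5:9
  c6: issue MUL r4<-Mul1  regs: r0:Add1,r1:7,r2:Add2,r3:3,r4:Mul1,r5:9
  c7: CDB Add1=34; issue MUL r2<-Mul2  regs: r0:34,r1:7,r2:Mul2,r3:3,r4:Mul1,r5:9
  c8: CDB Add2=4; issue ADD r5<-Add1  regs: r0:34,r1:7,r2:Mul2,r3:3,r4:Mul1,r5:Add1
  c9: issue SUB r1<-Add2  regs: r0:34,r1:Add2,r2:Mul2,r3:3,r4:Mul1,r5:Add1
  c10: stall  regs: r0:34,r1:Add2,r2:Mul2,r3:3,r4:Mul1,r5:Add1
  c11: CDB Add1=43; issue ADD r5<-Add1  regs: r0:34,r1:Add2,r2:Mul2,r3:3,r4:Mul1,r5:Add1
  c12: CDB Mul1=306; stall  regs: r0:34,r1:Add2,r2:Mul2,r3:3,r4:306,r5:Add1
  c13: CDB Mul2=36; stall  regs: r0:34,r1:Add2,r2:36,r3:3,r4:306,r5:Add1

STATUS = TAG Add2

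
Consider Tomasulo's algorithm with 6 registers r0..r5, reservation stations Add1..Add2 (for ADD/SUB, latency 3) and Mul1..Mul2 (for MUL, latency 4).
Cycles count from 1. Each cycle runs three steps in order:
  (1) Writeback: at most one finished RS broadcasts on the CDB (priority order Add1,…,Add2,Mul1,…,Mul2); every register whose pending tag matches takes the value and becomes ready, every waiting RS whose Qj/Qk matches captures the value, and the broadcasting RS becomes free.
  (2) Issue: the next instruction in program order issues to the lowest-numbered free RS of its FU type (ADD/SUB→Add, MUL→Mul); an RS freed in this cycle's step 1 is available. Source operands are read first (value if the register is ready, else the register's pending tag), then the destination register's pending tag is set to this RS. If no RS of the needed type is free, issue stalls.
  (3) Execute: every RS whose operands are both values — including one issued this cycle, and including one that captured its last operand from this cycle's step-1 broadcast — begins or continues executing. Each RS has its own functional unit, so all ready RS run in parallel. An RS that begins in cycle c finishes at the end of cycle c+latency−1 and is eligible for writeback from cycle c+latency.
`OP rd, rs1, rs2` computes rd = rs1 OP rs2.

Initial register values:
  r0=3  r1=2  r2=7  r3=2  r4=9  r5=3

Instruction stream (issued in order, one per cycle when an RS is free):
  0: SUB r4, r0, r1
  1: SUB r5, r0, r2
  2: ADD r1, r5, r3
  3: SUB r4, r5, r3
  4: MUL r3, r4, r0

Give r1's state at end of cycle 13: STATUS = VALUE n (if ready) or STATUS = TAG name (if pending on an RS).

STATUS = VALUE -2

cycle 1: issue SUB r4<-Add1 // r0:3,r1:2,r2:7,r3:2,r4:Add1,r5:3
cycle 2: issue SUB r5<-Add2 // r0:3,r1:2,r2:7,r3:2,r4:Add1,r5:Add2
cycle 3: stall // r0:3,r1:2,r2:7,r3:2,r4:Add1,r5:Add2
cycle 4: CDB Add1=1; issue ADD r1<-Add1 // r0:3,r1:Add1,r2:7,r3:2,r4:1,r5:Add2
cycle 5: CDB Add2=-4; issue SUB r4<-Add2 // r0:3,r1:Add1,r2:7,r3:2,r4:Add2,r5:-4
cycle 6: issue MUL r3<-Mul1 // r0:3,r1:Add1,r2:7,r3:Mul1,r4:Add2,r5:-4
cycle 7: - // r0:3,r1:Add1,r2:7,r3:Mul1,r4:Add2,r5:-4
cycle 8: CDB Add1=-2 // r0:3,r1:-2,r2:7,r3:Mul1,r4:Add2,r5:-4
cycle 9: CDB Add2=-6 // r0:3,r1:-2,r2:7,r3:Mul1,r4:-6,r5:-4
cycle 10: - // r0:3,r1:-2,r2:7,r3:Mul1,r4:-6,r5:-4
cycle 11: - // r0:3,r1:-2,r2:7,r3:Mul1,r4:-6,r5:-4
cycle 12: - // r0:3,r1:-2,r2:7,r3:Mul1,r4:-6,r5:-4
cycle 13: CDB Mul1=-18 // r0:3,r1:-2,r2:7,r3:-18,r4:-6,r5:-4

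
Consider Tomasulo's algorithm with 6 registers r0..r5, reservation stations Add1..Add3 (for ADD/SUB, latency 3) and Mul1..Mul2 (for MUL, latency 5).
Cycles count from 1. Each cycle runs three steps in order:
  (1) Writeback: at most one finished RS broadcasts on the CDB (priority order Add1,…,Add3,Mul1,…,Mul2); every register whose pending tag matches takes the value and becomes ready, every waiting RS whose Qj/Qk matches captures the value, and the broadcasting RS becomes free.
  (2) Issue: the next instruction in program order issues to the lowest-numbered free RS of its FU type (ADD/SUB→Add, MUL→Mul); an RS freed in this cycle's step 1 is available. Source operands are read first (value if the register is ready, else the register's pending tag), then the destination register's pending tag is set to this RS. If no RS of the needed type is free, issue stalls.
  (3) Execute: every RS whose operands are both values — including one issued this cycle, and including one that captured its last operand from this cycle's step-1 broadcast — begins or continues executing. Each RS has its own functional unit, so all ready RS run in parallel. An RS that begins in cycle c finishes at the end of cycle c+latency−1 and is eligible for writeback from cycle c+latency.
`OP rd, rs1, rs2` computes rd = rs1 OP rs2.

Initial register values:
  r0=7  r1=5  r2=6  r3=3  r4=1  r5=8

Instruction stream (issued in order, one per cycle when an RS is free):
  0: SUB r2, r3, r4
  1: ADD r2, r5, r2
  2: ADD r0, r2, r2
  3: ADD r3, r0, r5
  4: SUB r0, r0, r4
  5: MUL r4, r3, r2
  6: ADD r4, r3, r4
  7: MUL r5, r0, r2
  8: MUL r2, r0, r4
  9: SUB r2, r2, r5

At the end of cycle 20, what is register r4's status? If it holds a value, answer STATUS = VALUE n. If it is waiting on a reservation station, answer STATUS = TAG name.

  c1: issue SUB r2<-Add1  regs: r0:7,r1:5,r2:Add1,r3:3,r4:1,r5:8
  c2: issue ADD r2<-Add2  regs: r0:7,r1:5,r2:Add2,r3:3,r4:1,r5:8
  c3: issue ADD r0<-Add3  regs: r0:Add3,r1:5,r2:Add2,r3:3,r4:1,r5:8
  c4: CDB Add1=2; issue ADD r3<-Add1  regs: r0:Add3,r1:5,r2:Add2,r3:Add1,r4:1,r5:8
  c5: stall  regs: r0:Add3,r1:5,r2:Add2,r3:Add1,r4:1,r5:8
  c6: stall  regs: r0:Add3,r1:5,r2:Add2,r3:Add1,r4:1,r5:8
  c7: CDB Add2=10; issue SUB r0<-Add2  regs: r0:Add2,r1:5,r2:10,r3:Add1,r4:1,r5:8
  c8: issue MUL r4<-Mul1  regs: r0:Add2,r1:5,r2:10,r3:Add1,r4:Mul1,r5:8
  c9: stall  regs: r0:Add2,r1:5,r2:10,r3:Add1,r4:Mul1,r5:8
  c10: CDB Add3=20; issue ADD r4<-Add3  regs: r0:Add2,r1:5,r2:10,r3:Add1,r4:Add3,r5:8
  c11: issue MUL r5<-Mul2  regs: r0:Add2,r1:5,r2:10,r3:Add1,r4:Add3,r5:Mul2
  c12: stall  regs: r0:Add2,r1:5,r2:10,r3:Add1,r4:Add3,r5:Mul2
  c13: CDB Add1=28; stall  regs: r0:Add2,r1:5,r2:10,r3:28,r4:Add3,r5:Mul2
  c14: CDB Add2=19; stall  regs: r0:19,r1:5,r2:10,r3:28,r4:Add3,r5:Mul2
  c15: stall  regs: r0:19,r1:5,r2:10,r3:28,r4:Add3,r5:Mul2
  c16: stall  regs: r0:19,r1:5,r2:10,r3:28,r4:Add3,r5:Mul2
  c17: stall  regs: r0:19,r1:5,r2:10,r3:28,r4:Add3,r5:Mul2
  c18: CDB Mul1=280; issue MUL r2<-Mul1  regs: r0:19,r1:5,r2:Mul1,r3:28,r4:Add3,r5:Mul2
  c19: CDB Mul2=190; issue SUB r2<-Add1  regs: r0:19,r1:5,r2:Add1,r3:28,r4:Add3,r5:190
  c20: -  regs: r0:19,r1:5,r2:Add1,r3:28,r4:Add3,r5:190

STATUS = TAG Add3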